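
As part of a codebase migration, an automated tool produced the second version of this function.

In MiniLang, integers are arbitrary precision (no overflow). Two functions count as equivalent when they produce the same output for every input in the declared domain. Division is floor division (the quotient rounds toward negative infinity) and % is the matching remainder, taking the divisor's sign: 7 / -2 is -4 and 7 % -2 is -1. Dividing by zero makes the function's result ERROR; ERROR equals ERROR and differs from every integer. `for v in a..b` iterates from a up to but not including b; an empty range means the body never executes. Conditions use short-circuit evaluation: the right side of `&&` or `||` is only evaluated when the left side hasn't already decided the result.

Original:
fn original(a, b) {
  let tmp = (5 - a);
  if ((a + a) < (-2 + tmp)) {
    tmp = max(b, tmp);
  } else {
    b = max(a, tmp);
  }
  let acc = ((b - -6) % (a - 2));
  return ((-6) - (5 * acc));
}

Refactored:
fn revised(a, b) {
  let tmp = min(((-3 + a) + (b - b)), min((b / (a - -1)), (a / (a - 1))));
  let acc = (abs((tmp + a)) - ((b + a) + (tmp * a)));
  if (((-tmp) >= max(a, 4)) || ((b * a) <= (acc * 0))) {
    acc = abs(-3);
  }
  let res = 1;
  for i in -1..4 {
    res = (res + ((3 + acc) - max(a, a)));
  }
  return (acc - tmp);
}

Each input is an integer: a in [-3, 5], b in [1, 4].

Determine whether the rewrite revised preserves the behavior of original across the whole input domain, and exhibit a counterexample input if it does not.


Take a=-3, b=2.
original: tmp = 8; ((a + a) < (-2 + tmp)) -> true; tmp = 8; acc = -2; return 4
revised: tmp = -6; acc = -8; (((-tmp) >= max(a, 4)) || ((b * a) <= (acc * 0))) -> true; acc = 3; res = 1; [i=-1]; res = 10; [i=0]; res = 19; [i=1]; res = 28; [i=2]; res = 37; [i=3]; res = 46; return 9
4 vs 9 — the two versions disagree here.
verdict: not equivalent; witness: a=-3, b=2


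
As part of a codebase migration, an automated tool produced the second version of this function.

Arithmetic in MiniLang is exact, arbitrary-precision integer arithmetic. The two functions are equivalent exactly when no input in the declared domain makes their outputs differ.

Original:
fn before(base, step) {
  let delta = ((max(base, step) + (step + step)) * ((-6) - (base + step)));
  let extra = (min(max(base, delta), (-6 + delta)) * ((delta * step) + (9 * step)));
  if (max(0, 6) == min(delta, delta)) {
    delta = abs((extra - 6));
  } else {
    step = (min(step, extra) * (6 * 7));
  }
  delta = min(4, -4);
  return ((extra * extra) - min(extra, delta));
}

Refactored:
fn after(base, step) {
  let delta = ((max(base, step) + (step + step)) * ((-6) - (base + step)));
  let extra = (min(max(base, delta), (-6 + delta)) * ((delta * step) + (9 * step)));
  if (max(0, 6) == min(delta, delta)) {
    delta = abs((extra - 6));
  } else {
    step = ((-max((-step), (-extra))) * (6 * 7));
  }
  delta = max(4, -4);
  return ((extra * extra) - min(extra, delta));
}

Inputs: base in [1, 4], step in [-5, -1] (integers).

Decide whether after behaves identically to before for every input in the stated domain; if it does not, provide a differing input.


Input base=1, step=-1: 4 from before versus 0 from after.
verdict: not equivalent; witness: base=1, step=-1


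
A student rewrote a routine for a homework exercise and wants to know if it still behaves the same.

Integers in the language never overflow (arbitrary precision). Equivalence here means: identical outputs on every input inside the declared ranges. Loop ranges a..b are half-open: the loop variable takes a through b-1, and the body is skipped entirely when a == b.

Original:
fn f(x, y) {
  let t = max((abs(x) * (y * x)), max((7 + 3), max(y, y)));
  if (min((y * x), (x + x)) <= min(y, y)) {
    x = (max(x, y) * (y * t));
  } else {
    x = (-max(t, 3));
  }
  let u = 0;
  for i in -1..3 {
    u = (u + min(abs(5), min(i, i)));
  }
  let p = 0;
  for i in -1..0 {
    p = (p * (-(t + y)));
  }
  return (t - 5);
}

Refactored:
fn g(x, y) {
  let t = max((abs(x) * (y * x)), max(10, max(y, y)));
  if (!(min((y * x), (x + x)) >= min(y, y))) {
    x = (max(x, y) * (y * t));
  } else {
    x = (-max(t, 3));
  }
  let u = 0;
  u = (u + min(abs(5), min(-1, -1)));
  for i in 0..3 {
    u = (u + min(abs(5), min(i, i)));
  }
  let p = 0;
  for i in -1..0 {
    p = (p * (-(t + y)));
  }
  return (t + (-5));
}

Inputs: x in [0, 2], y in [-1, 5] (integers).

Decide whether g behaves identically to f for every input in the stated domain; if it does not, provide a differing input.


Equivalent. Whatever the rewrite altered, no input in the stated domain can expose a difference.
An exhaustive pass over the 21 declared inputs shows identical outputs.
Tracing x=0, y=3: f: t becomes 10; next (min((y * x), (x + x)) <= min(y, y)) evaluates to true; next x becomes 90; next u becomes 0; next at i=-1:; next u becomes -1; next at i=0:; next u becomes -1; next at i=1:; next u becomes 0; next at i=2:; next u becomes 2; next p becomes 0; next at i=-1:; next p becomes 0; next final value 5 | g: t becomes 10; next (!(min((y * x), (x + x)) >= min(y, y))) evaluates to true; next x becomes 90; next u becomes 0; next u becomes -1; next at i=0:; next u becomes -1; next at i=1:; next u becomes 0; next at i=2:; next u becomes 2; next p becomes 0; next at i=-1:; next p becomes 0; next final value 5 — matching result 5.
verdict: equivalent


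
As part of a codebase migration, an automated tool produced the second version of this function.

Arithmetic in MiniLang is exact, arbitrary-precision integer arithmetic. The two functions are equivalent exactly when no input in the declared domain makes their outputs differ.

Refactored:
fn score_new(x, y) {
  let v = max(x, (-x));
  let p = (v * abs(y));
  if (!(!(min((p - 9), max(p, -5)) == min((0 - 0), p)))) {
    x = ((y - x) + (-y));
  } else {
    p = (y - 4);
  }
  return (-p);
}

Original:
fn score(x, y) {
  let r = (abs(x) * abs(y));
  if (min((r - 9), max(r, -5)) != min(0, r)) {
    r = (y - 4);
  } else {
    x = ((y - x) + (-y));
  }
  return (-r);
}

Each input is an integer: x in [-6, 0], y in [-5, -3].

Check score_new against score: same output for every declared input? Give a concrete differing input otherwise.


The two are interchangeable: arithmetic usage differs; also local variable names differ; also constant usage differs; also statement counts differ; also min/max/abs usage differs; also boolean connective usage differs; also comparison usage differs, and every declared input agrees.
One worked example (x=-2, y=-4) — score: r := 8 | (min((r - 9), max(r, -5)) != min(0, r)): true | r := -8 | result 8; score_new: v := 2 | p := 8 | (!(!(min((p - 9), max(p, -5)) == min((0 - 0), p)))): false | p := -8 | result 8; agreement on 8.
Checked all 21 inputs in the declared domain: the outputs agree on every one.
verdict: equivalent


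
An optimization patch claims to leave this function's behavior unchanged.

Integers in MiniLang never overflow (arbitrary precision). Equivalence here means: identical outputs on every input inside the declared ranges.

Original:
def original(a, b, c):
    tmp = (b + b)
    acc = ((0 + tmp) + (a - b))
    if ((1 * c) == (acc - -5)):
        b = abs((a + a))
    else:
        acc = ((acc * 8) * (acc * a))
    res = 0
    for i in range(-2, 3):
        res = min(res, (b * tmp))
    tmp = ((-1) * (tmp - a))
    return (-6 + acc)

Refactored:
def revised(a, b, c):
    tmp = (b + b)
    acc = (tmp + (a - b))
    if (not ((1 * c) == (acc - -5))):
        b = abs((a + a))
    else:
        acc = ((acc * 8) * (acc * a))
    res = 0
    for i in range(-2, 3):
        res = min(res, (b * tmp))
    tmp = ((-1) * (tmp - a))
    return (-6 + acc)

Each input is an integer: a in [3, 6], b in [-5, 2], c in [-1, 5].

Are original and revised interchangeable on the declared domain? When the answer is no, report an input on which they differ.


There is a counterexample at a=3, b=-5, c=-1: 90 on one side, -8 on the other.
original: tmp becomes -10; next acc becomes -2; next ((1 * c) == (acc - -5)) evaluates to false; next acc becomes 96; next res becomes 0; next at i=-2:; next res becomes 0; next at i=-1:; next res becomes 0; next at i=0:; next res becomes 0; next at i=1:; next res becomes 0; next at i=2:; next res becomes 0; next tmp becomes 13; next final value 90
revised: tmp becomes -10; next acc becomes -2; next (not ((1 * c) == (acc - -5))) evaluates to true; next b becomes 6; next res becomes 0; next at i=-2:; next res becomes -60; next at i=-1:; next res becomes -60; next at i=0:; next res becomes -60; next at i=1:; next res becomes -60; next at i=2:; next res becomes -60; next tmp becomes 13; next final value -8
verdict: not equivalent; witness: a=3, b=-5, c=-1


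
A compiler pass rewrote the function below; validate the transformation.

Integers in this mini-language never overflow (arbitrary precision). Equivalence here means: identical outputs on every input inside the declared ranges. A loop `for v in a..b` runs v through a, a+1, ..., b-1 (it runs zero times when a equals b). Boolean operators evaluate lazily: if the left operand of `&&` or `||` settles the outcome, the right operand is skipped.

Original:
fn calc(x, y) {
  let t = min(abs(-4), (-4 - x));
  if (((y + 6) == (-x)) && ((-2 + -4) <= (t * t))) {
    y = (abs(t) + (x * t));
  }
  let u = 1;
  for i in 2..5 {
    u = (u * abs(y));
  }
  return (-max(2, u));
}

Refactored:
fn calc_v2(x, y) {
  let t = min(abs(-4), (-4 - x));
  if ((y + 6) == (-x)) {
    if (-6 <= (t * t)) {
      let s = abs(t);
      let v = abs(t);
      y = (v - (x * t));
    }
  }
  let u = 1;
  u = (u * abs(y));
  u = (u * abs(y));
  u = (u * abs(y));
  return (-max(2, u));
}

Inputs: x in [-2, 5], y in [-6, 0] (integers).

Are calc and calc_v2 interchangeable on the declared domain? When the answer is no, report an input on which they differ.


There is a counterexample at x=-2, y=-4: -216 on one side, -8 on the other.
calc: t := -2 | (((y + 6) == (-x)) && ((-2 + -4) <= (t * t))): true | y := 6 | u := 1 | iter i=2: | u := 6 | iter i=3: | u := 36 | iter i=4: | u := 216 | result -216
calc_v2: t := -2 | ((y + 6) == (-x)): true | (-6 <= (t * t)): true | s := 2 | v := 2 | y := -2 | u := 1 | u := 2 | u := 4 | u := 8 | result -8
verdict: not equivalent; witness: x=-2, y=-4


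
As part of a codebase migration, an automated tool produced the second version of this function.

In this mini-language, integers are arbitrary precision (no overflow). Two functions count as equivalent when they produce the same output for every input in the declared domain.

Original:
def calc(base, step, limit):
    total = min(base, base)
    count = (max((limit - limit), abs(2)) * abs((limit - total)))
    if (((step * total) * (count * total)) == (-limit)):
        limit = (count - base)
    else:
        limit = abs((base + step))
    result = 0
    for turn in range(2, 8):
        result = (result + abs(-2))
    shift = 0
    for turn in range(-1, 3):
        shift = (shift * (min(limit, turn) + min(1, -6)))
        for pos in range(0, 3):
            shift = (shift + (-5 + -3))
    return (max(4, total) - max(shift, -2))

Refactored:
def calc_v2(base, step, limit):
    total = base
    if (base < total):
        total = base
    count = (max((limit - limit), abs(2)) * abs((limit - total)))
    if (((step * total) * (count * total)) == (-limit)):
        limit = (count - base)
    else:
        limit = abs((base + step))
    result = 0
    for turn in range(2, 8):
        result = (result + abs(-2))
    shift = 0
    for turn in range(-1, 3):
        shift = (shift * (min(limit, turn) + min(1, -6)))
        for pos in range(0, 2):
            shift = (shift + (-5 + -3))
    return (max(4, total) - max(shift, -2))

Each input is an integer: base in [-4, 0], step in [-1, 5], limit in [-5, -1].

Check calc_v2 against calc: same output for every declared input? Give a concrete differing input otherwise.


Try base=-4, step=-1, limit=-5.
calc: total becomes -4; next count becomes 2; next (((step * total) * (count * total)) == (-limit)) evaluates to false; next limit becomes 5; next result becomes 0; next at turn=2:; next result becomes 2; next at turn=3:; next result becomes 4; next at turn=4:; next result becomes 6; next at turn=5:; next result becomes 8; next at turn=6:; next result becomes 10; next at turn=7:; next result becomes 12; next shift becomes 0; next at turn=-1:; next shift becomes 0; next at pos=0:; next shift becomes -8; next at pos=1:; next shift becomes -16; next at pos=2:; next shift becomes -24; next at turn=0:; next shift becomes 144; next at pos=0:; next shift becomes 136; next at pos=1:; next shift becomes 128; next at pos=2:; next shift becomes 120; next at turn=1:; next shift becomes -600; next at pos=0:; next shift becomes -608; next at pos=1:; next shift becomes -616; next at pos=2:; next shift becomes -624; next at turn=2:; next shift becomes 2496; next at pos=0:; next shift becomes 2488; next at pos=1:; next shift becomes 2480; next at pos=2:; next shift becomes 2472; next final value -2468
calc_v2: total becomes -4; next (base < total) evaluates to false; next count becomes 2; next (((step * total) * (count * total)) == (-limit)) evaluates to false; next limit becomes 5; next result becomes 0; next at turn=2:; next result becomes 2; next at turn=3:; next result becomes 4; next at turn=4:; next result becomes 6; next at turn=5:; next result becomes 8; next at turn=6:; next result becomes 10; next at turn=7:; next result becomes 12; next shift becomes 0; next at turn=-1:; next shift becomes 0; next at pos=0:; next shift becomes -8; next at pos=1:; next shift becomes -16; next at turn=0:; next shift becomes 96; next at pos=0:; next shift becomes 88; next at pos=1:; next shift becomes 80; next at turn=1:; next shift becomes -400; next at pos=0:; next shift becomes -408; next at pos=1:; next shift becomes -416; next at turn=2:; next shift becomes 1664; next at pos=0:; next shift becomes 1656; next at pos=1:; next shift becomes 1648; next final value -1644
-2468 and -1644 differ, so these are not the same function on this domain.
verdict: not equivalent; witness: base=-4, step=-1, limit=-5


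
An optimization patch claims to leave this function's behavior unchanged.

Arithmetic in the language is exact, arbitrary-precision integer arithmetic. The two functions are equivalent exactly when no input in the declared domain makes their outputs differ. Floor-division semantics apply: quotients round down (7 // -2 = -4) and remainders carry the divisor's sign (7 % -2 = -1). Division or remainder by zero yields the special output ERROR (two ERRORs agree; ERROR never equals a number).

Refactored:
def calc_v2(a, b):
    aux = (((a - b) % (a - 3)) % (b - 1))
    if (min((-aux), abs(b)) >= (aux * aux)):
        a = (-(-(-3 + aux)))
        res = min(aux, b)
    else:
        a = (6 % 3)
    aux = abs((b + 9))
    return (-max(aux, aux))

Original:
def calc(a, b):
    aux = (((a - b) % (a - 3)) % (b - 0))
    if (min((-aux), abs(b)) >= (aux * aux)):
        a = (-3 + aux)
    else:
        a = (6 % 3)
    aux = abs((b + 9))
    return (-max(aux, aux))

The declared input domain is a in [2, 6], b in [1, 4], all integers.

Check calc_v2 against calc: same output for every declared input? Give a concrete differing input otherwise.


Consider the input a=2, b=1.
calc: aux becomes 0; next (min((-aux), abs(b)) >= (aux * aux)) evaluates to true; next a becomes -3; next aux becomes 10; next final value -10
calc_v2: hits division by zero so the output is ERROR
-10 against ERROR: the behavior changed.
verdict: not equivalent; witness: a=2, b=1


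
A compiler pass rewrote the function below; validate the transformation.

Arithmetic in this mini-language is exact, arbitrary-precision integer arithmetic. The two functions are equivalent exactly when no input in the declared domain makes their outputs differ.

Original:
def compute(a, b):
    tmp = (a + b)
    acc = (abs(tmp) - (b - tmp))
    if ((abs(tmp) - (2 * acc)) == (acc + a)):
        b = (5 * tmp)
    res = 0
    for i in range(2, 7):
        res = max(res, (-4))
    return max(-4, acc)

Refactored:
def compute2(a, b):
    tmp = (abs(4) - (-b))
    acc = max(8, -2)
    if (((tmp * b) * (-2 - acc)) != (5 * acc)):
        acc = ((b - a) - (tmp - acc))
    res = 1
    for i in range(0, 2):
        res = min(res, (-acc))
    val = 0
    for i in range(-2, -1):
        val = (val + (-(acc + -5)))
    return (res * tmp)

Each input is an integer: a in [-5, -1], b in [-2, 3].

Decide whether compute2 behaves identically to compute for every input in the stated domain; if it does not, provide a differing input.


On input a=-5, b=-2, compute returns 2 while compute2 returns -16.
verdict: not equivalent; witness: a=-5, b=-2


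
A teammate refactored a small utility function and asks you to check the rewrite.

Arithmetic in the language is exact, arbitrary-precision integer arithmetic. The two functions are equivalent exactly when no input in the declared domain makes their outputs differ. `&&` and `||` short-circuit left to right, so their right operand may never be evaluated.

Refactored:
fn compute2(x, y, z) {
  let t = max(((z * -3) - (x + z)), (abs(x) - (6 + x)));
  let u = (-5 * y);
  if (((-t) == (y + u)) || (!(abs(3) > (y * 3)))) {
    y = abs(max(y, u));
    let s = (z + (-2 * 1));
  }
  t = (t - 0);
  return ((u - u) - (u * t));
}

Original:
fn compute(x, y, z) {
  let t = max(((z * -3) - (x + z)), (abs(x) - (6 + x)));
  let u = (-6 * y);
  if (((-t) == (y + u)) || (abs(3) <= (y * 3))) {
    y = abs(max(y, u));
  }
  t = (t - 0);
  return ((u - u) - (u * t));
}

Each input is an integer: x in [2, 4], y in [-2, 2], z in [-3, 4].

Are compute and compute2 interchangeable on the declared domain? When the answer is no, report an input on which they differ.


Consider the input x=2, y=-2, z=-3.
compute: t = 10; u = 12; (((-t) == (y + u)) || (abs(3) <= (y * 3))) -> false; t = 10; return -120
compute2: t = 10; u = 10; (((-t) == (y + u)) || (!(abs(3) > (y * 3)))) -> false; t = 10; return -100
-120 != -100, so the rewrite changes behavior.
verdict: not equivalent; witness: x=2, y=-2, z=-3


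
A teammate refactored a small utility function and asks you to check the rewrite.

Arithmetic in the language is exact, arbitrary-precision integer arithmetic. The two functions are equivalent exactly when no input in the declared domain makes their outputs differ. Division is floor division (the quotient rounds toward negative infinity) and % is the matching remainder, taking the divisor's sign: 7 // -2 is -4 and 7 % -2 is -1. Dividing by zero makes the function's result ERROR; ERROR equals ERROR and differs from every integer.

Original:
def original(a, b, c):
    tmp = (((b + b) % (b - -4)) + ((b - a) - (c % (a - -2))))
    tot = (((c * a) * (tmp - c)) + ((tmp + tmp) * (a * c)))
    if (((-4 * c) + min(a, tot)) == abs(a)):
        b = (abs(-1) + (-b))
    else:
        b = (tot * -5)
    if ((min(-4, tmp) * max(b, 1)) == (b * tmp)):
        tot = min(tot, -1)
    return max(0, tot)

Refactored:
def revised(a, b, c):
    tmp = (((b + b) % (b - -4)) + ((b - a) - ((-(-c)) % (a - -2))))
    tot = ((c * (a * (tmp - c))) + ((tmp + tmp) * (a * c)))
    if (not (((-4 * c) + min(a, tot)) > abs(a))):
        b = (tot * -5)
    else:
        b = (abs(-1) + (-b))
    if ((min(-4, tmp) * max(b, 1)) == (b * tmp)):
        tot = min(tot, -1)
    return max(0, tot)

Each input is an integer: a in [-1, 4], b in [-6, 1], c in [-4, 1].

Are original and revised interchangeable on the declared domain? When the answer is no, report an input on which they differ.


Not equivalent: a=1, b=-6, c=-4 separates them (92 vs 0).
original: tmp becomes -9; next tot becomes 92; next (((-4 * c) + min(a, tot)) == abs(a)) evaluates to false; next b becomes -460; next ((min(-4, tmp) * max(b, 1)) == (b * tmp)) evaluates to false; next final value 92
revised: tmp becomes -9; next tot becomes 92; next (not (((-4 * c) + min(a, tot)) > abs(a))) evaluates to false; next b becomes 7; next ((min(-4, tmp) * max(b, 1)) == (b * tmp)) evaluates to true; next tot becomes -1; next final value 0
verdict: not equivalent; witness: a=1, b=-6, c=-4


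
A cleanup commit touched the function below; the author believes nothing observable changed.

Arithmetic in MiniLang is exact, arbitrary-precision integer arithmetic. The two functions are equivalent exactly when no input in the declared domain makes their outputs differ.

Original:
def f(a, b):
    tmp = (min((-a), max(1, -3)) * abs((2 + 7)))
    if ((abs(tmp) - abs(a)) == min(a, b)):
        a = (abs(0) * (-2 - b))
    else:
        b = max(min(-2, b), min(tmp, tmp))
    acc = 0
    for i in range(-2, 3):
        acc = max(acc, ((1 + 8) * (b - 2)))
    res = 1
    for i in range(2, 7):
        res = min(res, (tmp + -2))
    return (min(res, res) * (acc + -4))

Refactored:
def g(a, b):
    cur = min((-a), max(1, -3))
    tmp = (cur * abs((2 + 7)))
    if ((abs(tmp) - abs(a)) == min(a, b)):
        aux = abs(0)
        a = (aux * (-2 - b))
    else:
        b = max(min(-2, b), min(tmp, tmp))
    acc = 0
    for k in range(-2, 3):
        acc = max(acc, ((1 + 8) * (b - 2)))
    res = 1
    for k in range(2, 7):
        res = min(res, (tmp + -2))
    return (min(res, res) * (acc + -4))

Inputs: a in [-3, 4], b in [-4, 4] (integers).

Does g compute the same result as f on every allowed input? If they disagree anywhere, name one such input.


Changes here: local variable names differ; also statement counts differ; the full 72-point sweep finds no disagreement.
verdict: equivalent


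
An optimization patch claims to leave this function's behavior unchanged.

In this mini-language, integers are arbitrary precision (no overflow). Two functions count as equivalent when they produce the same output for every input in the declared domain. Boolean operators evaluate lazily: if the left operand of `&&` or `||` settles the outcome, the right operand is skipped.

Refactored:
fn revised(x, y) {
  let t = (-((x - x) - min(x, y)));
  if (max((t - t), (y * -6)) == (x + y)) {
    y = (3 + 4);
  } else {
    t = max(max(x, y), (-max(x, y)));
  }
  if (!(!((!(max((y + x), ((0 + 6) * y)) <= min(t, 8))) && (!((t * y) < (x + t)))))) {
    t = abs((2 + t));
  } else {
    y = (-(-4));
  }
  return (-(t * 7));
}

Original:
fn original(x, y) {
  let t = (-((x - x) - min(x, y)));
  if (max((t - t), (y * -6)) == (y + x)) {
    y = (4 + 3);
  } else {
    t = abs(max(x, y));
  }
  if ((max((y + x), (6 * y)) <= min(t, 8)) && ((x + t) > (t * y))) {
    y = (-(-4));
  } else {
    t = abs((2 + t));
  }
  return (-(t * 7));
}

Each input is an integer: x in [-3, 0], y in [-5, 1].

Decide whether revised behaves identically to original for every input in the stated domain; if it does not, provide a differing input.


There is a counterexample at x=-3, y=-1: -21 on one side, -7 on the other.
original: t := -3 | (max((t - t), (y * -6)) == (y + x)): false | t := 1 | ((max((y + x), (6 * y)) <= min(t, 8)) && ((x + t) > (t * y))): false | t := 3 | result -21
revised: t := -3 | (max((t - t), (y * -6)) == (x + y)): false | t := 1 | (!(!((!(max((y + x), ((0 + 6) * y)) <= min(t, 8))) && (!((t * y) < (x + t)))))): false | y := 4 | result -7
verdict: not equivalent; witness: x=-3, y=-1


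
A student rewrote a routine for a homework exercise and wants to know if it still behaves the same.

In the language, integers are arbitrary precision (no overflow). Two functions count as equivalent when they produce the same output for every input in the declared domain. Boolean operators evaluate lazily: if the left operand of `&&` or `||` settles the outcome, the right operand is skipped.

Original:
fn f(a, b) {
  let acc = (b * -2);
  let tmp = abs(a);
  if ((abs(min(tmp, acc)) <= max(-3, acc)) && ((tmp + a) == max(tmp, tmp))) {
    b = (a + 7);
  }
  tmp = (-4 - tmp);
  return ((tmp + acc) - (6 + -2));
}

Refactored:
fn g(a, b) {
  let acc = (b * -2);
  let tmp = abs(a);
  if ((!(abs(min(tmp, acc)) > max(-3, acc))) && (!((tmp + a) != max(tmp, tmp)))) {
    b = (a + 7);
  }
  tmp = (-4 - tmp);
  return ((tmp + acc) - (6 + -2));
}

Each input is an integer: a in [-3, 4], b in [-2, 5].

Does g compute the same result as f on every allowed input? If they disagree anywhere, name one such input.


Behavior is preserved: although boolean connective usage differs; and comparison usage differs, the outputs never diverge.
As a probe, take a=4, b=0: f runs acc becomes 0; next tmp becomes 4; next ((abs(min(tmp, acc)) <= max(-3, acc)) && ((tmp + a) == max(tmp, tmp))) evaluates to false; next tmp becomes -8; next final value -12; g runs acc becomes 0; next tmp becomes 4; next ((!(abs(min(tmp, acc)) > max(-3, acc))) && (!((tmp + a) != max(tmp, tmp)))) evaluates to false; next tmp becomes -8; next final value -12; both end at -12.
Across all 64 domain points the two functions coincide.
verdict: equivalent


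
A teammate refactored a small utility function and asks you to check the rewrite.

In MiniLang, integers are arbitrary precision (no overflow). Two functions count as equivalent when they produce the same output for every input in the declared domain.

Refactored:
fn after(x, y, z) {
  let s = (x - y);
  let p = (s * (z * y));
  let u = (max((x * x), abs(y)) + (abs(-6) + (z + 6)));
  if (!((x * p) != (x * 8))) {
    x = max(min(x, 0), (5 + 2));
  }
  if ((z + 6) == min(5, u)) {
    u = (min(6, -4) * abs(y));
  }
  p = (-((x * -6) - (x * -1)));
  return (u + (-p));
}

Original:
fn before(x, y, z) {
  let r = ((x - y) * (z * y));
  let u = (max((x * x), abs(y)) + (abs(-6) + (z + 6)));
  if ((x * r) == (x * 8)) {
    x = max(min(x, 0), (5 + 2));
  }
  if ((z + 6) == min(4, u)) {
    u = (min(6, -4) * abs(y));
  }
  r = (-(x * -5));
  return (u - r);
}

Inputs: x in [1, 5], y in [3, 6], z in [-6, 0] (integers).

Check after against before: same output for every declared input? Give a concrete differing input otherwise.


Run the pair on x=1, y=3, z=-2.
before: r := 12 | u := 13 | ((x * r) == (x * 8)): false | ((z + 6) == min(4, u)): true | u := -12 | r := 5 | result -17
after: s := -2 | p := 12 | u := 13 | (!((x * p) != (x * 8))): false | ((z + 6) == min(5, u)): false | p := 5 | result 8
-17 against 8: the behavior changed.
verdict: not equivalent; witness: x=1, y=3, z=-2


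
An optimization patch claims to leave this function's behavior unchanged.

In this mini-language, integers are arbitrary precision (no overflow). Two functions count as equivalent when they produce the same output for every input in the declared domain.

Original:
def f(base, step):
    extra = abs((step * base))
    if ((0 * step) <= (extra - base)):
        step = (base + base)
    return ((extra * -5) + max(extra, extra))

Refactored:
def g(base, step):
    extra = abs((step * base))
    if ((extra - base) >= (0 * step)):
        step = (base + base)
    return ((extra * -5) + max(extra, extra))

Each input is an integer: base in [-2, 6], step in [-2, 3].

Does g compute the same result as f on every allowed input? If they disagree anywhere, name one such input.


Side by side, the visible changes include: comparison usage differs.
As a probe, take base=6, step=2: f runs extra=12, then ((0 * step) <= (extra - base)) is true, then step=12, then returns -48; g runs extra=12, then ((extra - base) >= (0 * step)) is true, then step=12, then returns -48; both end at -48.
Checked all 54 inputs in the declared domain: the outputs agree on every one.
verdict: equivalent


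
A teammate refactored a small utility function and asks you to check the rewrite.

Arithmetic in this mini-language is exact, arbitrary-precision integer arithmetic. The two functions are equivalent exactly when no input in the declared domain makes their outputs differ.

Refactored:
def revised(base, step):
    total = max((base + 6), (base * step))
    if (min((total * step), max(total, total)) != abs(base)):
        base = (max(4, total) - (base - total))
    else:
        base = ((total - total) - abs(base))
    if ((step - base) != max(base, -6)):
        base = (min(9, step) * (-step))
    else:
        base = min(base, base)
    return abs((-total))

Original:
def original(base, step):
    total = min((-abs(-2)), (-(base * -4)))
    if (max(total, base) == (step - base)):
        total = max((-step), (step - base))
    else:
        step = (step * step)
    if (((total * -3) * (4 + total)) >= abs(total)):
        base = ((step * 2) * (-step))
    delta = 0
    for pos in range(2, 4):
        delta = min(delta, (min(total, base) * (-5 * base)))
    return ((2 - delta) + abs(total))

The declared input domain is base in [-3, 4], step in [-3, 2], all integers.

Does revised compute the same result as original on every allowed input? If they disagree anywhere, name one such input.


The rewrite breaks on base=-3, step=-3, where the results are 194 and 9.
original: total=-12, then (max(total, base) == (step - base)) is false, then step=9, then (((total * -3) * (4 + total)) >= abs(total)) is false, then delta=0, then (pos=2), then delta=-180, then (pos=3), then delta=-180, then returns 194
revised: total=9, then (min((total * step), max(total, total)) != abs(base)) is true, then base=21, then ((step - base) != max(base, -6)) is true, then base=-9, then returns 9
verdict: not equivalent; witness: base=-3, step=-3


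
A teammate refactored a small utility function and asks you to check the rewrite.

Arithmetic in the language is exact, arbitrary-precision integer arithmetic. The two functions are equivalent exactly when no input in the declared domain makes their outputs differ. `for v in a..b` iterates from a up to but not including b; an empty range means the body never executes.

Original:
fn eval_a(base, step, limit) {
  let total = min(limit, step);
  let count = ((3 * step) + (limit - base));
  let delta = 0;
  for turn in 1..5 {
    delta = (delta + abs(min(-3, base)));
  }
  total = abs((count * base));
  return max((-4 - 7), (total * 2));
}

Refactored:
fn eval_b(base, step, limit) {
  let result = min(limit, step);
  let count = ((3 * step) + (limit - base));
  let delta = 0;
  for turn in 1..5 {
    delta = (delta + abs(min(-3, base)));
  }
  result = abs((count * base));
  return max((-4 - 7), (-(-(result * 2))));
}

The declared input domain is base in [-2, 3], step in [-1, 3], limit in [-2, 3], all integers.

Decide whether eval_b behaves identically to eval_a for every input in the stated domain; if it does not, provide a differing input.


Reading the diff, among the changes: local variable names differ.
As a probe, take base=2, step=1, limit=-2: eval_a runs total=-2, then count=-1, then delta=0, then (turn=1), then delta=3, then (turn=2), then delta=6, then (turn=3), then delta=9, then (turn=4), then delta=12, then total=2, then returns 4; eval_b runs result=-2, then count=-1, then delta=0, then (turn=1), then delta=3, then (turn=2), then delta=6, then (turn=3), then delta=9, then (turn=4), then delta=12, then result=2, then returns 4; both end at 4.
Checked all 180 inputs in the declared domain: the outputs agree on every one.
verdict: equivalent


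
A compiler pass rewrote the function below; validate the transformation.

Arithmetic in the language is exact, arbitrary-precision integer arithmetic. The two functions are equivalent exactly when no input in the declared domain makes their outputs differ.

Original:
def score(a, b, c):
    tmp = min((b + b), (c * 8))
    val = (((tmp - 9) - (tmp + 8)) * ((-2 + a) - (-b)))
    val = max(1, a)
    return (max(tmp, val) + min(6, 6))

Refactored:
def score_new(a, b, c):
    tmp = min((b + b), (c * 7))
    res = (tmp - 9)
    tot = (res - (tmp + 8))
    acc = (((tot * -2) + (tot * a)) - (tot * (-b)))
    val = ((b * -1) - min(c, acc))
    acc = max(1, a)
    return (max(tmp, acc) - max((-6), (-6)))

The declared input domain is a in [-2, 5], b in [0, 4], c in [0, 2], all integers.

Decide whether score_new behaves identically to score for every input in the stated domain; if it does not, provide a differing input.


Run the pair on a=-2, b=4, c=1.
score: tmp=8, then val=0, then val=1, then returns 14
score_new: tmp=7, then res=-2, then tot=-17, then acc=0, then val=-4, then acc=1, then returns 13
14 != 13, so the rewrite changes behavior.
verdict: not equivalent; witness: a=-2, b=4, c=1


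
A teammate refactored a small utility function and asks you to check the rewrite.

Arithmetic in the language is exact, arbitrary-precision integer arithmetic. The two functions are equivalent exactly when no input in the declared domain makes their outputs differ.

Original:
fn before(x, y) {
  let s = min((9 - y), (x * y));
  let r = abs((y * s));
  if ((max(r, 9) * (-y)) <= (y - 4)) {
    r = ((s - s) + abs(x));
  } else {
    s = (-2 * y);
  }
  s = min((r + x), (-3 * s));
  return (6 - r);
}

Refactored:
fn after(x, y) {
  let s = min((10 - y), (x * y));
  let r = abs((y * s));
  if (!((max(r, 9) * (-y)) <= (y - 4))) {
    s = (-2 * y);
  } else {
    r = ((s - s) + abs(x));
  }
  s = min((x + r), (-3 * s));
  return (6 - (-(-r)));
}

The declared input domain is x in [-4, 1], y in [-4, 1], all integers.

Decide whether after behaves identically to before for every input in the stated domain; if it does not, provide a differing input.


The rewrite breaks on x=-4, y=-4, where the results are -46 and -50.
before: s = 13; r = 52; ((max(r, 9) * (-y)) <= (y - 4)) -> false; s = 8; s = -24; return -46
after: s = 14; r = 56; (!((max(r, 9) * (-y)) <= (y - 4))) -> true; s = 8; s = -24; return -50
verdict: not equivalent; witness: x=-4, y=-4


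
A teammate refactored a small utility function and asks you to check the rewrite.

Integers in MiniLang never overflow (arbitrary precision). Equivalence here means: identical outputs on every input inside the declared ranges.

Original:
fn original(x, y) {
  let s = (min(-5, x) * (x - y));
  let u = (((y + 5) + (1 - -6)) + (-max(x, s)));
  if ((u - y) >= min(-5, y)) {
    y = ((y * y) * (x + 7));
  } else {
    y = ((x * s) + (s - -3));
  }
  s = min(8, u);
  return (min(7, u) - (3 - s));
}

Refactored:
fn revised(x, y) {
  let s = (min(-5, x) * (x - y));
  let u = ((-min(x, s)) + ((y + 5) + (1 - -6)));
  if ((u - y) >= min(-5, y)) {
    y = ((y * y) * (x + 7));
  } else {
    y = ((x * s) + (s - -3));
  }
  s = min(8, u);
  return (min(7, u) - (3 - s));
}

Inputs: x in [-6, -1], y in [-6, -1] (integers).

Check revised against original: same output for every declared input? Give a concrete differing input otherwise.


Not equivalent: x=-6, y=-6 separates them (9 vs 12).
original: s=0, then u=6, then ((u - y) >= min(-5, y)) is true, then y=36, then s=6, then returns 9
revised: s=0, then u=12, then ((u - y) >= min(-5, y)) is true, then y=36, then s=8, then returns 12
verdict: not equivalent; witness: x=-6, y=-6


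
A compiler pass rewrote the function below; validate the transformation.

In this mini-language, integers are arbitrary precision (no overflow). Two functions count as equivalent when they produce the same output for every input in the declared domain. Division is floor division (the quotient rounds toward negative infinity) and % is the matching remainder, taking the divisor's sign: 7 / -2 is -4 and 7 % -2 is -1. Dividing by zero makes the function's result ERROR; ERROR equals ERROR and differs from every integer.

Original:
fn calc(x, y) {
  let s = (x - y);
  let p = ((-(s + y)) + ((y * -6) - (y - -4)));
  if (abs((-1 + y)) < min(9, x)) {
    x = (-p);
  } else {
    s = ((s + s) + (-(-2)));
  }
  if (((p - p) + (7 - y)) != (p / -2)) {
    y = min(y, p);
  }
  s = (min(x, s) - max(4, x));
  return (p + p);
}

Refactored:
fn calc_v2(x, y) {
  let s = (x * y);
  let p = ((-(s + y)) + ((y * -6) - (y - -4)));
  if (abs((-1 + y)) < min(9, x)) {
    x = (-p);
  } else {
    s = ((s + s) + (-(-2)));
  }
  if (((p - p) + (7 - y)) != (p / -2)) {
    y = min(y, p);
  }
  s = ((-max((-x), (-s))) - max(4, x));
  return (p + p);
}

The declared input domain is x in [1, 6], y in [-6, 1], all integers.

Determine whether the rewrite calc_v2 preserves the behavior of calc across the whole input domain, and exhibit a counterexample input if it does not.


Consider the input x=1, y=-6.
calc: s = 7; p = 37; (abs((-1 + y)) < min(9, x)) -> false; s = 16; (((p - p) + (7 - y)) != (p / -2)) -> true; y = -6; s = -3; return 74
calc_v2: s = -6; p = 50; (abs((-1 + y)) < min(9, x)) -> false; s = -10; (((p - p) + (7 - y)) != (p / -2)) -> true; y = -6; s = -14; return 100
74 against 100: the behavior changed.
verdict: not equivalent; witness: x=1, y=-6


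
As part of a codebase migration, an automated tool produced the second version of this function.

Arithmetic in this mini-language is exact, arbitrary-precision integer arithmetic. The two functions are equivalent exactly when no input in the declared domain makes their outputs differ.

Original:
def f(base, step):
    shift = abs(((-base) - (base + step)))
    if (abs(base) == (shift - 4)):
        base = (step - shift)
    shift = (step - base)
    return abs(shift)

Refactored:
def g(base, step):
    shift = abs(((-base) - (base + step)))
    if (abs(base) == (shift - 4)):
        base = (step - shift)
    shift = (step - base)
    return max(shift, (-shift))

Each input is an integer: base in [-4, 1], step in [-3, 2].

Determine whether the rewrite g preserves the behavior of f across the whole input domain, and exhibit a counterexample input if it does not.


Side by side, the visible changes include: min/max/abs usage differs.
Tracing base=-2, step=-1: f: shift := 5 | (abs(base) == (shift - 4)): false | shift := 1 | result 1 | g: shift := 5 | (abs(base) == (shift - 4)): false | shift := 1 | result 1 — matching result 1.
Every one of the 36 inputs gives matching results.
verdict: equivalent


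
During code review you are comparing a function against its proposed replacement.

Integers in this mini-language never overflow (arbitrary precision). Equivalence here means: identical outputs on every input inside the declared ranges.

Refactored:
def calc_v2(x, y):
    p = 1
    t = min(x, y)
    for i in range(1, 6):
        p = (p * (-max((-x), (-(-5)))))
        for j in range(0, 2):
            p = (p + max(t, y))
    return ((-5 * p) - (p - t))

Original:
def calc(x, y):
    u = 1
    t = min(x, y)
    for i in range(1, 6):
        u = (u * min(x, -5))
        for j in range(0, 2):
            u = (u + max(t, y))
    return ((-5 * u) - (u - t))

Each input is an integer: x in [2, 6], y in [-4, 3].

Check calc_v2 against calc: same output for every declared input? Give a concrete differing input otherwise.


Changes here: min/max/abs usage differs, local variable names differ; the full 40-point sweep finds no disagreement.
verdict: equivalent


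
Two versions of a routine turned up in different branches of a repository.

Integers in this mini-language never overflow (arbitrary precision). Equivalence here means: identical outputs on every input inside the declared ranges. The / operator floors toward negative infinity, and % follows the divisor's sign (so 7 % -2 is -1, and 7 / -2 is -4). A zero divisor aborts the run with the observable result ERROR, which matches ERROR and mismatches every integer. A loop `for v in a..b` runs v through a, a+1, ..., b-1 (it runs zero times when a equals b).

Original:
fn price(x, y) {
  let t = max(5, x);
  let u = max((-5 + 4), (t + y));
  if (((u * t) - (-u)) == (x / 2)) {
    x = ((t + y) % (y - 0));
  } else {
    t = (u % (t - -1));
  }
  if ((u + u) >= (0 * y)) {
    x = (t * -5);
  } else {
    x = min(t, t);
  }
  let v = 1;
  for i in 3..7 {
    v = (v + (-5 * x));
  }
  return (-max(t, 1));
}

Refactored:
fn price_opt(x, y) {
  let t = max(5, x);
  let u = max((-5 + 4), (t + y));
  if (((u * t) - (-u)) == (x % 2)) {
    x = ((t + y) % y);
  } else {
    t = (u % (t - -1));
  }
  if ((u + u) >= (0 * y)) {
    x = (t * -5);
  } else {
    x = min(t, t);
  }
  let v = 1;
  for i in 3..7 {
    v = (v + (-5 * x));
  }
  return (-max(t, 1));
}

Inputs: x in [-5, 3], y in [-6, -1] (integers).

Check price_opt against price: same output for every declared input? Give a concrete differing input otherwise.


Evaluate both at x=-4, y=-5.
price: t = 5; u = 0; (((u * t) - (-u)) == (x / 2)) -> false; t = 0; ((u + u) >= (0 * y)) -> true; x = 0; v = 1; [i=3]; v = 1; [i=4]; v = 1; [i=5]; v = 1; [i=6]; v = 1; return -1
price_opt: t = 5; u = 0; (((u * t) - (-u)) == (x % 2)) -> true; x = 0; ((u + u) >= (0 * y)) -> true; x = -25; v = 1; [i=3]; v = 126; [i=4]; v = 251; [i=5]; v = 376; [i=6]; v = 501; return -5
-1 != -5, so the rewrite changes behavior.
verdict: not equivalent; witness: x=-4, y=-5
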